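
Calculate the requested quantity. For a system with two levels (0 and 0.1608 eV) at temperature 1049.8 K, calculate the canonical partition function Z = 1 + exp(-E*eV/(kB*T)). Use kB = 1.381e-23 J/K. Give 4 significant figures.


Step 1: Compute beta*E = E*eV/(kB*T) = 0.1608*1.602e-19/(1.381e-23*1049.8) = 1.777
Step 2: exp(-beta*E) = exp(-1.777) = 0.1692
Step 3: Z = 1 + 0.1692 = 1.169

1.169


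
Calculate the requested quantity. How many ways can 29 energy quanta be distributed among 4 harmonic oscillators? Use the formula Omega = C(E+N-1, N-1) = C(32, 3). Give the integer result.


Step 1: Use binomial coefficient C(32, 3)
Step 2: Numerator = 32! / 29!
Step 3: Denominator = 3!
Step 4: Omega = 4960

4960


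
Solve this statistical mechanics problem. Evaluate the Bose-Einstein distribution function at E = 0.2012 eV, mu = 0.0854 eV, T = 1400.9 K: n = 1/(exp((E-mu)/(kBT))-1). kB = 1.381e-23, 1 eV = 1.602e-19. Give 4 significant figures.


Step 1: (E - mu) = 0.1158 eV
Step 2: x = (E-mu)*eV/(kB*T) = 0.1158*1.602e-19/(1.381e-23*1400.9) = 0.9589
Step 3: exp(x) = 2.609
Step 4: n = 1/(exp(x)-1) = 0.6216

0.6216


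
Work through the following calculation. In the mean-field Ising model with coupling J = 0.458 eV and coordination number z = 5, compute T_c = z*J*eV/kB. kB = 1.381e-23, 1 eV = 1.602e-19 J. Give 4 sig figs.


Step 1: z*J = 5*0.458 = 2.29 eV
Step 2: Convert to Joules: 2.29*1.602e-19 = 3.669e-19 J
Step 3: T_c = 3.669e-19 / 1.381e-23 = 2.656e+04 K

2.656e+04


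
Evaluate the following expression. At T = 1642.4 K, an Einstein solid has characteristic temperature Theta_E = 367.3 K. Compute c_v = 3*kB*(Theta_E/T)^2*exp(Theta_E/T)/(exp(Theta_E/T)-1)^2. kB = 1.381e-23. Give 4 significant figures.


Step 1: x = Theta_E/T = 367.3/1642.4 = 0.2236
Step 2: x^2 = 0.05001
Step 3: exp(x) = 1.251
Step 4: c_v = 3*1.381e-23*0.05001*1.251/(1.251-1)^2 = 4.126e-23

4.126e-23


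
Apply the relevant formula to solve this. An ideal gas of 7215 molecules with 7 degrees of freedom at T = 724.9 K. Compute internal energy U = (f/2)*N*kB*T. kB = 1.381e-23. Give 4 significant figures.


Step 1: f/2 = 7/2 = 3.5
Step 2: N*kB*T = 7215*1.381e-23*724.9 = 7.223e-17
Step 3: U = 3.5 * 7.223e-17 = 2.528e-16 J

2.528e-16


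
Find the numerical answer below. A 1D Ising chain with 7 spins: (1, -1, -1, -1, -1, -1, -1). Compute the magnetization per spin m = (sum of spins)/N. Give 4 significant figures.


Step 1: Count up spins (+1): 1, down spins (-1): 6
Step 2: Total magnetization M = 1 - 6 = -5
Step 3: m = M/N = -5/7 = -0.7143

-0.7143


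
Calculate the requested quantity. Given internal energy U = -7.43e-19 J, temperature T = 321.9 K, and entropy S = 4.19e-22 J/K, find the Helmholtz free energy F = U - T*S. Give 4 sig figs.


Step 1: T*S = 321.9 * 4.19e-22 = 1.349e-19 J
Step 2: F = U - T*S = -7.43e-19 - 1.349e-19
Step 3: F = -8.779e-19 J

-8.779e-19


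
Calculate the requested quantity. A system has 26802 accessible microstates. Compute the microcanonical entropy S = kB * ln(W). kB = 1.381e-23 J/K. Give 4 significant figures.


Step 1: ln(W) = ln(26802) = 10.2
Step 2: S = kB * ln(W) = 1.381e-23 * 10.2
Step 3: S = 1.408e-22 J/K

1.408e-22


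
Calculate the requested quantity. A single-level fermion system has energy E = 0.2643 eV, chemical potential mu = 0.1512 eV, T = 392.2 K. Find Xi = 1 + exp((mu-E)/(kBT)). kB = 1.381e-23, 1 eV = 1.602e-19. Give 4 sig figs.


Step 1: (mu - E) = 0.1512 - 0.2643 = -0.1131 eV
Step 2: x = (mu-E)*eV/(kB*T) = -0.1131*1.602e-19/(1.381e-23*392.2) = -3.345
Step 3: exp(x) = 0.03525
Step 4: Xi = 1 + 0.03525 = 1.035

1.035


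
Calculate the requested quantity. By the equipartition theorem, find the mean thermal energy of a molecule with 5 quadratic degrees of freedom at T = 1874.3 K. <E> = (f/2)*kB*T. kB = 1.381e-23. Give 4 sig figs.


Step 1: f/2 = 5/2 = 2.5
Step 2: kB*T = 1.381e-23 * 1874.3 = 2.588e-20
Step 3: <E> = 2.5 * 2.588e-20 = 6.471e-20 J

6.471e-20


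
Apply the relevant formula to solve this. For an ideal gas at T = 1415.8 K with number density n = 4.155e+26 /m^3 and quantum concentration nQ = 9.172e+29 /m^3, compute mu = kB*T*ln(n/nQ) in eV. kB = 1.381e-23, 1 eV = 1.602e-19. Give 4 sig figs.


Step 1: n/nQ = 4.155e+26/9.172e+29 = 0.000453
Step 2: ln(n/nQ) = -7.7
Step 3: mu = kB*T*ln(n/nQ) = 1.955e-20*-7.7 = -1.505e-19 J
Step 4: Convert to eV: -1.505e-19/1.602e-19 = -0.9397 eV

-0.9397


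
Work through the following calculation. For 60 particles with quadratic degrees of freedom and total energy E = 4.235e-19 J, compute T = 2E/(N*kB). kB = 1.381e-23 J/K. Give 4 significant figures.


Step 1: Numerator = 2*E = 2*4.235e-19 = 8.47e-19 J
Step 2: Denominator = N*kB = 60*1.381e-23 = 8.286e-22
Step 3: T = 8.47e-19 / 8.286e-22 = 1022 K

1022


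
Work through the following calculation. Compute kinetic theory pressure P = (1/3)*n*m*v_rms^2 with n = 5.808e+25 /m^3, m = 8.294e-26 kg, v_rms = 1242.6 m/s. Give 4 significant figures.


Step 1: v_rms^2 = 1242.6^2 = 1.544e+06
Step 2: n*m = 5.808e+25*8.294e-26 = 4.817
Step 3: P = (1/3)*4.817*1.544e+06 = 2.479e+06 Pa

2.479e+06


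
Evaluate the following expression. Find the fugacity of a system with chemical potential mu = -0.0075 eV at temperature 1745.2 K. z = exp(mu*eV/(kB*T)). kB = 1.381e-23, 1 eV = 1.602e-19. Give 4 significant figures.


Step 1: Convert mu to Joules: -0.0075*1.602e-19 = -1.201e-21 J
Step 2: kB*T = 1.381e-23*1745.2 = 2.41e-20 J
Step 3: mu/(kB*T) = -0.04985
Step 4: z = exp(-0.04985) = 0.9514

0.9514


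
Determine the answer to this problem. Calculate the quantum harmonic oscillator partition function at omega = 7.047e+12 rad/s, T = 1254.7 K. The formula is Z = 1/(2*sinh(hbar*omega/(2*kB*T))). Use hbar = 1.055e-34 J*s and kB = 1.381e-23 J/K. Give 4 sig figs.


Step 1: Compute x = hbar*omega/(kB*T) = 1.055e-34*7.047e+12/(1.381e-23*1254.7) = 0.04291
Step 2: x/2 = 0.02145
Step 3: sinh(x/2) = 0.02145
Step 4: Z = 1/(2*0.02145) = 23.3

23.3


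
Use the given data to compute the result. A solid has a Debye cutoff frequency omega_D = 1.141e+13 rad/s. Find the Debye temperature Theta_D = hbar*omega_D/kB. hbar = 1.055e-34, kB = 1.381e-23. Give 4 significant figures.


Step 1: hbar*omega_D = 1.055e-34 * 1.141e+13 = 1.204e-21 J
Step 2: Theta_D = 1.204e-21 / 1.381e-23
Step 3: Theta_D = 87.17 K

87.17


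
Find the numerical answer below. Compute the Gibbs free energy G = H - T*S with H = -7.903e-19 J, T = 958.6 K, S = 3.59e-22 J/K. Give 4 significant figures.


Step 1: T*S = 958.6 * 3.59e-22 = 3.441e-19 J
Step 2: G = H - T*S = -7.903e-19 - 3.441e-19
Step 3: G = -1.134e-18 J

-1.134e-18


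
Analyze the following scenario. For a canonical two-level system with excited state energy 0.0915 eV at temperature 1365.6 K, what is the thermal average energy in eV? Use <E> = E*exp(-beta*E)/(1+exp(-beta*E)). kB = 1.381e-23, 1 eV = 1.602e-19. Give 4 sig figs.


Step 1: beta*E = 0.0915*1.602e-19/(1.381e-23*1365.6) = 0.7773
Step 2: exp(-beta*E) = 0.4597
Step 3: <E> = 0.0915*0.4597/(1+0.4597) = 0.02881 eV

0.02881


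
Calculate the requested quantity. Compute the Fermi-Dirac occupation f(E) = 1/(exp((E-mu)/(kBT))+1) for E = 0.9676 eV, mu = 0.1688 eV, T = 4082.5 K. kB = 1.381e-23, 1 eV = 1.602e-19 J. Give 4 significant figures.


Step 1: (E - mu) = 0.9676 - 0.1688 = 0.7988 eV
Step 2: Convert: (E-mu)*eV = 1.28e-19 J
Step 3: x = (E-mu)*eV/(kB*T) = 2.27
Step 4: f = 1/(exp(2.27)+1) = 0.09366

0.09366


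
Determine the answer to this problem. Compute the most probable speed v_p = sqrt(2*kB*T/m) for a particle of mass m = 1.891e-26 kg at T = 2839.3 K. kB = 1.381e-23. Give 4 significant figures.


Step 1: Numerator = 2*kB*T = 2*1.381e-23*2839.3 = 7.842e-20
Step 2: Ratio = 7.842e-20 / 1.891e-26 = 4.147e+06
Step 3: v_p = sqrt(4.147e+06) = 2036 m/s

2036


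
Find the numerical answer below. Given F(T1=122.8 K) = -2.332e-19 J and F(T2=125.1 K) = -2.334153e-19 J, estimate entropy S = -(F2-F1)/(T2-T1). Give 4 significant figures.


Step 1: dF = F2 - F1 = -2.334153e-19 - (-2.332e-19) = -2.153e-22 J
Step 2: dT = T2 - T1 = 125.1 - 122.8 = 2.3 K
Step 3: S = -dF/dT = -(-2.153e-22)/2.3 = 9.361e-23 J/K

9.361e-23


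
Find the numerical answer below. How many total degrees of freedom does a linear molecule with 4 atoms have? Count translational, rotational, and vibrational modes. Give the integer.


Step 1: Translational DOF = 3
Step 2: Rotational DOF (linear) = 2
Step 3: Vibrational DOF = 3*4 - 5 = 7
Step 4: Total = 3 + 2 + 7 = 12

12


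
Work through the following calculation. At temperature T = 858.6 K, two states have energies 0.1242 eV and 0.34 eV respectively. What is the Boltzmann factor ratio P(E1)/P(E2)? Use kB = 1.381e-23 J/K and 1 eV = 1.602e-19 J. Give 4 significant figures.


Step 1: Compute energy difference dE = E1 - E2 = 0.1242 - 0.34 = -0.2158 eV
Step 2: Convert to Joules: dE_J = -0.2158 * 1.602e-19 = -3.457e-20 J
Step 3: Compute exponent = -dE_J / (kB * T) = -(-3.457e-20) / (1.381e-23 * 858.6) = 2.916
Step 4: P(E1)/P(E2) = exp(2.916) = 18.46

18.46


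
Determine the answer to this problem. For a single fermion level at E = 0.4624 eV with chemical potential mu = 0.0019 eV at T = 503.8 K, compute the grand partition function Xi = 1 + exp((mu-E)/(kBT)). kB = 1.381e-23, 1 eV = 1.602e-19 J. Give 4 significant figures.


Step 1: (mu - E) = 0.0019 - 0.4624 = -0.4605 eV
Step 2: x = (mu-E)*eV/(kB*T) = -0.4605*1.602e-19/(1.381e-23*503.8) = -10.6
Step 3: exp(x) = 2.483e-05
Step 4: Xi = 1 + 2.483e-05 = 1

1


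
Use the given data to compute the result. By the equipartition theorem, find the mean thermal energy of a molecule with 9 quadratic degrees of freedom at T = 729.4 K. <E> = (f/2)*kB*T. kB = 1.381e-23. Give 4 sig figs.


Step 1: f/2 = 9/2 = 4.5
Step 2: kB*T = 1.381e-23 * 729.4 = 1.007e-20
Step 3: <E> = 4.5 * 1.007e-20 = 4.533e-20 J

4.533e-20


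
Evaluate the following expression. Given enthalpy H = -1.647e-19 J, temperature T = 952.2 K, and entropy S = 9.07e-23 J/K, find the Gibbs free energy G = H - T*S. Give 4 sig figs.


Step 1: T*S = 952.2 * 9.07e-23 = 8.636e-20 J
Step 2: G = H - T*S = -1.647e-19 - 8.636e-20
Step 3: G = -2.511e-19 J

-2.511e-19


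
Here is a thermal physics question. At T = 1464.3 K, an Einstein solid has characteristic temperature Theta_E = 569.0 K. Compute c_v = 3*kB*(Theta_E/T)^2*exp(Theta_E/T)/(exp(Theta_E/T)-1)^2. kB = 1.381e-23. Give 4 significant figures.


Step 1: x = Theta_E/T = 569.0/1464.3 = 0.3886
Step 2: x^2 = 0.151
Step 3: exp(x) = 1.475
Step 4: c_v = 3*1.381e-23*0.151*1.475/(1.475-1)^2 = 4.091e-23

4.091e-23


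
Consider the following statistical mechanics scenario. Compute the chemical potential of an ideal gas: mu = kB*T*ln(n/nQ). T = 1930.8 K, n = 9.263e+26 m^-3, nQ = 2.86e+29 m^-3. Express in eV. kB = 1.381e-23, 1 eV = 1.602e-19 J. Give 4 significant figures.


Step 1: n/nQ = 9.263e+26/2.86e+29 = 0.003239
Step 2: ln(n/nQ) = -5.733
Step 3: mu = kB*T*ln(n/nQ) = 2.666e-20*-5.733 = -1.529e-19 J
Step 4: Convert to eV: -1.529e-19/1.602e-19 = -0.9541 eV

-0.9541


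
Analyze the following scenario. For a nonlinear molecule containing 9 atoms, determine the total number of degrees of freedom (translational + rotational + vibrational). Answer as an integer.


Step 1: Translational DOF = 3
Step 2: Rotational DOF (nonlinear) = 3
Step 3: Vibrational DOF = 3*9 - 6 = 21
Step 4: Total = 3 + 3 + 21 = 27

27


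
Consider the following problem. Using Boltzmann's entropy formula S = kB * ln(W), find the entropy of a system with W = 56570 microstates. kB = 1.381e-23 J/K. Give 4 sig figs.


Step 1: ln(W) = ln(56570) = 10.94
Step 2: S = kB * ln(W) = 1.381e-23 * 10.94
Step 3: S = 1.511e-22 J/K

1.511e-22


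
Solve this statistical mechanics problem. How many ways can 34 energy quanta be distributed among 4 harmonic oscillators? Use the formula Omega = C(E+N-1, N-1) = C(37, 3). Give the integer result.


Step 1: Use binomial coefficient C(37, 3)
Step 2: Numerator = 37! / 34!
Step 3: Denominator = 3!
Step 4: Omega = 7770

7770


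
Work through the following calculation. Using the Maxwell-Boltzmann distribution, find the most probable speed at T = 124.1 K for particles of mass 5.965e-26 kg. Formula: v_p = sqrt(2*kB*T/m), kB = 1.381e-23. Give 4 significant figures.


Step 1: Numerator = 2*kB*T = 2*1.381e-23*124.1 = 3.428e-21
Step 2: Ratio = 3.428e-21 / 5.965e-26 = 5.746e+04
Step 3: v_p = sqrt(5.746e+04) = 239.7 m/s

239.7


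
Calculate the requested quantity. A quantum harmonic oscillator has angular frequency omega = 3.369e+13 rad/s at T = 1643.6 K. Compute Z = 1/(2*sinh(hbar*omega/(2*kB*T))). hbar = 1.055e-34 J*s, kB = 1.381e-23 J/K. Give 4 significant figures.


Step 1: Compute x = hbar*omega/(kB*T) = 1.055e-34*3.369e+13/(1.381e-23*1643.6) = 0.1566
Step 2: x/2 = 0.07829
Step 3: sinh(x/2) = 0.07837
Step 4: Z = 1/(2*0.07837) = 6.38

6.38


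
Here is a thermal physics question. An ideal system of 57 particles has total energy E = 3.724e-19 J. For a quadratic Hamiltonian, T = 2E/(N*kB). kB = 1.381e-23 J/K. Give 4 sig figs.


Step 1: Numerator = 2*E = 2*3.724e-19 = 7.448e-19 J
Step 2: Denominator = N*kB = 57*1.381e-23 = 7.872e-22
Step 3: T = 7.448e-19 / 7.872e-22 = 946.2 K

946.2


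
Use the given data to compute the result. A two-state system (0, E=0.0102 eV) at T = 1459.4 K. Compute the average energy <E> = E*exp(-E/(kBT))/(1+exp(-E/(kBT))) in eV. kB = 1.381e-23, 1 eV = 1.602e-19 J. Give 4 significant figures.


Step 1: beta*E = 0.0102*1.602e-19/(1.381e-23*1459.4) = 0.08108
Step 2: exp(-beta*E) = 0.9221
Step 3: <E> = 0.0102*0.9221/(1+0.9221) = 0.004893 eV

0.004893


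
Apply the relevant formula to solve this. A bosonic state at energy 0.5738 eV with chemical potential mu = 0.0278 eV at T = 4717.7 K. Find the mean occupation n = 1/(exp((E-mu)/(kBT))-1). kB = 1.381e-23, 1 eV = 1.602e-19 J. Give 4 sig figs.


Step 1: (E - mu) = 0.546 eV
Step 2: x = (E-mu)*eV/(kB*T) = 0.546*1.602e-19/(1.381e-23*4717.7) = 1.343
Step 3: exp(x) = 3.829
Step 4: n = 1/(exp(x)-1) = 0.3535

0.3535


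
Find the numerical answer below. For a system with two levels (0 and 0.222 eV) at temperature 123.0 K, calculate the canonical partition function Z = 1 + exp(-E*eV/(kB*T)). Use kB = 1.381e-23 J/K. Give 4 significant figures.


Step 1: Compute beta*E = E*eV/(kB*T) = 0.222*1.602e-19/(1.381e-23*123.0) = 20.94
Step 2: exp(-beta*E) = exp(-20.94) = 8.075e-10
Step 3: Z = 1 + 8.075e-10 = 1

1


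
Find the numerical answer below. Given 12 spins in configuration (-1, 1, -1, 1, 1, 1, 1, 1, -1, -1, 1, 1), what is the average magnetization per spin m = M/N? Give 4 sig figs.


Step 1: Count up spins (+1): 8, down spins (-1): 4
Step 2: Total magnetization M = 8 - 4 = 4
Step 3: m = M/N = 4/12 = 0.3333

0.3333


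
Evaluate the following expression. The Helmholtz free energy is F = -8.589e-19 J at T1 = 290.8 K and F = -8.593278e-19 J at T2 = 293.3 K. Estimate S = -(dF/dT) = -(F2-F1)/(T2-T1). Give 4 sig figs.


Step 1: dF = F2 - F1 = -8.593278e-19 - (-8.589e-19) = -4.278e-22 J
Step 2: dT = T2 - T1 = 293.3 - 290.8 = 2.5 K
Step 3: S = -dF/dT = -(-4.278e-22)/2.5 = 1.711e-22 J/K

1.711e-22


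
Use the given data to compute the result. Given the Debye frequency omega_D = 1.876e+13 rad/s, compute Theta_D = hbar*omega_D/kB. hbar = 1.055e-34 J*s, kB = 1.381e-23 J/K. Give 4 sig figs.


Step 1: hbar*omega_D = 1.055e-34 * 1.876e+13 = 1.979e-21 J
Step 2: Theta_D = 1.979e-21 / 1.381e-23
Step 3: Theta_D = 143.3 K

143.3


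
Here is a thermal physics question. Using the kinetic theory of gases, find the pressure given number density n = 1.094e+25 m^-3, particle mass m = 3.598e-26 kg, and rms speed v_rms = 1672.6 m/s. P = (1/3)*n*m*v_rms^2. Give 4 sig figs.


Step 1: v_rms^2 = 1672.6^2 = 2.798e+06
Step 2: n*m = 1.094e+25*3.598e-26 = 0.3936
Step 3: P = (1/3)*0.3936*2.798e+06 = 3.671e+05 Pa

3.671e+05


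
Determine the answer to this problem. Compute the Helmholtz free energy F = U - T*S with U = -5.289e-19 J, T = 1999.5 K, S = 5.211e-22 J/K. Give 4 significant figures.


Step 1: T*S = 1999.5 * 5.211e-22 = 1.042e-18 J
Step 2: F = U - T*S = -5.289e-19 - 1.042e-18
Step 3: F = -1.571e-18 J

-1.571e-18


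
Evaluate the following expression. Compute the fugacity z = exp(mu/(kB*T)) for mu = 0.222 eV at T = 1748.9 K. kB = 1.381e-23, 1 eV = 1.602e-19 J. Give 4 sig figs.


Step 1: Convert mu to Joules: 0.222*1.602e-19 = 3.556e-20 J
Step 2: kB*T = 1.381e-23*1748.9 = 2.415e-20 J
Step 3: mu/(kB*T) = 1.473
Step 4: z = exp(1.473) = 4.36

4.36


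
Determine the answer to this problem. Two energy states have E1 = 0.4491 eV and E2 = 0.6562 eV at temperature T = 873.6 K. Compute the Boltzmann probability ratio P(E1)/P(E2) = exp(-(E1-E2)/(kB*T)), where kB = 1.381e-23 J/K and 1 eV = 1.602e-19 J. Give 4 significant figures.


Step 1: Compute energy difference dE = E1 - E2 = 0.4491 - 0.6562 = -0.2071 eV
Step 2: Convert to Joules: dE_J = -0.2071 * 1.602e-19 = -3.318e-20 J
Step 3: Compute exponent = -dE_J / (kB * T) = -(-3.318e-20) / (1.381e-23 * 873.6) = 2.75
Step 4: P(E1)/P(E2) = exp(2.75) = 15.64

15.64


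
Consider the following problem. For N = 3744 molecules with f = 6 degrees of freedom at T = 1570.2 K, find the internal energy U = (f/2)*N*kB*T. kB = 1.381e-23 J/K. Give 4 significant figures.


Step 1: f/2 = 6/2 = 3.0
Step 2: N*kB*T = 3744*1.381e-23*1570.2 = 8.119e-17
Step 3: U = 3.0 * 8.119e-17 = 2.436e-16 J

2.436e-16


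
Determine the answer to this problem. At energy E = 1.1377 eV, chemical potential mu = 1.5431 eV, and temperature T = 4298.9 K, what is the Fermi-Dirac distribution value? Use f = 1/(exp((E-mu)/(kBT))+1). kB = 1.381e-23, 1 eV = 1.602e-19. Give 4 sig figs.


Step 1: (E - mu) = 1.1377 - 1.5431 = -0.4054 eV
Step 2: Convert: (E-mu)*eV = -6.495e-20 J
Step 3: x = (E-mu)*eV/(kB*T) = -1.094
Step 4: f = 1/(exp(-1.094)+1) = 0.7491

0.7491


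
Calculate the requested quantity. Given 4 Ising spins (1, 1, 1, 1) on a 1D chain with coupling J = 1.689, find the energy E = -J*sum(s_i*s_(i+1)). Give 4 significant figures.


Step 1: Nearest-neighbor products: 1, 1, 1
Step 2: Sum of products = 3
Step 3: E = -1.689 * 3 = -5.067

-5.067


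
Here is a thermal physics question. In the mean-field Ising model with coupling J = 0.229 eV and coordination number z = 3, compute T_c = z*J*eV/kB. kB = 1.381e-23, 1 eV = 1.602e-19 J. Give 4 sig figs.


Step 1: z*J = 3*0.229 = 0.687 eV
Step 2: Convert to Joules: 0.687*1.602e-19 = 1.101e-19 J
Step 3: T_c = 1.101e-19 / 1.381e-23 = 7969 K

7969


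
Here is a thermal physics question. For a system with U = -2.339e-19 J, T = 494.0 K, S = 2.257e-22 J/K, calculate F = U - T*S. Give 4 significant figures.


Step 1: T*S = 494.0 * 2.257e-22 = 1.115e-19 J
Step 2: F = U - T*S = -2.339e-19 - 1.115e-19
Step 3: F = -3.454e-19 J

-3.454e-19


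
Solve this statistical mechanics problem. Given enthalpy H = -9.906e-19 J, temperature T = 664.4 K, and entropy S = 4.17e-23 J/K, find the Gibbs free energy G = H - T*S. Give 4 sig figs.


Step 1: T*S = 664.4 * 4.17e-23 = 2.771e-20 J
Step 2: G = H - T*S = -9.906e-19 - 2.771e-20
Step 3: G = -1.018e-18 J

-1.018e-18


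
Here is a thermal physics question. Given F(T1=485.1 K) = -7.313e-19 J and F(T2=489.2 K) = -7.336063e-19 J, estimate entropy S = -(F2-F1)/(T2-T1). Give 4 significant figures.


Step 1: dF = F2 - F1 = -7.336063e-19 - (-7.313e-19) = -2.3063e-21 J
Step 2: dT = T2 - T1 = 489.2 - 485.1 = 4.1 K
Step 3: S = -dF/dT = -(-2.3063e-21)/4.1 = 5.625e-22 J/K

5.625e-22


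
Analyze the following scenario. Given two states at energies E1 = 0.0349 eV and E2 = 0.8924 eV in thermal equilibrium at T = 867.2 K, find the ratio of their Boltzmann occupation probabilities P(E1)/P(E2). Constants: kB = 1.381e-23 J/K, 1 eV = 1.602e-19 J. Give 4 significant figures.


Step 1: Compute energy difference dE = E1 - E2 = 0.0349 - 0.8924 = -0.8575 eV
Step 2: Convert to Joules: dE_J = -0.8575 * 1.602e-19 = -1.374e-19 J
Step 3: Compute exponent = -dE_J / (kB * T) = -(-1.374e-19) / (1.381e-23 * 867.2) = 11.47
Step 4: P(E1)/P(E2) = exp(11.47) = 9.585e+04

9.585e+04


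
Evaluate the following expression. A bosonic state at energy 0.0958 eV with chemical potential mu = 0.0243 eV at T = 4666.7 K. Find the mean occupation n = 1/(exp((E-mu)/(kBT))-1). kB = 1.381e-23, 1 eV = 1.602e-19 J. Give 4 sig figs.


Step 1: (E - mu) = 0.0715 eV
Step 2: x = (E-mu)*eV/(kB*T) = 0.0715*1.602e-19/(1.381e-23*4666.7) = 0.1777
Step 3: exp(x) = 1.195
Step 4: n = 1/(exp(x)-1) = 5.141

5.141


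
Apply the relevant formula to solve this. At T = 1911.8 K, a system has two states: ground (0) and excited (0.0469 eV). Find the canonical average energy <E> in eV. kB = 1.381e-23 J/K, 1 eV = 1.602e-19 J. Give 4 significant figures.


Step 1: beta*E = 0.0469*1.602e-19/(1.381e-23*1911.8) = 0.2846
Step 2: exp(-beta*E) = 0.7523
Step 3: <E> = 0.0469*0.7523/(1+0.7523) = 0.02014 eV

0.02014


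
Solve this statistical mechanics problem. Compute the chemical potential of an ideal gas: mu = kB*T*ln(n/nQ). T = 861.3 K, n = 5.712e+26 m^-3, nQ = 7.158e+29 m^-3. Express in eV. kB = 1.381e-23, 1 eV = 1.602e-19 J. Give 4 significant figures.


Step 1: n/nQ = 5.712e+26/7.158e+29 = 0.000798
Step 2: ln(n/nQ) = -7.133
Step 3: mu = kB*T*ln(n/nQ) = 1.189e-20*-7.133 = -8.485e-20 J
Step 4: Convert to eV: -8.485e-20/1.602e-19 = -0.5296 eV

-0.5296


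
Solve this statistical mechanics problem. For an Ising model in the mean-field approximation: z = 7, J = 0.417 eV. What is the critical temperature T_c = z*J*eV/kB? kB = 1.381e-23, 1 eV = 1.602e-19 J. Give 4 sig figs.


Step 1: z*J = 7*0.417 = 2.919 eV
Step 2: Convert to Joules: 2.919*1.602e-19 = 4.676e-19 J
Step 3: T_c = 4.676e-19 / 1.381e-23 = 3.386e+04 K

3.386e+04


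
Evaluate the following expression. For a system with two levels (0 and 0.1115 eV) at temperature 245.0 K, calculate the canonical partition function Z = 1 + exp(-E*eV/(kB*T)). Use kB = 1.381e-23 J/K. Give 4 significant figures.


Step 1: Compute beta*E = E*eV/(kB*T) = 0.1115*1.602e-19/(1.381e-23*245.0) = 5.279
Step 2: exp(-beta*E) = exp(-5.279) = 0.005096
Step 3: Z = 1 + 0.005096 = 1.005

1.005


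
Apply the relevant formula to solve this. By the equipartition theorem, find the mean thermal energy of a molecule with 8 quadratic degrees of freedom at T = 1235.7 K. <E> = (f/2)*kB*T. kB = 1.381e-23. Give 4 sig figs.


Step 1: f/2 = 8/2 = 4
Step 2: kB*T = 1.381e-23 * 1235.7 = 1.707e-20
Step 3: <E> = 4 * 1.707e-20 = 6.826e-20 J

6.826e-20


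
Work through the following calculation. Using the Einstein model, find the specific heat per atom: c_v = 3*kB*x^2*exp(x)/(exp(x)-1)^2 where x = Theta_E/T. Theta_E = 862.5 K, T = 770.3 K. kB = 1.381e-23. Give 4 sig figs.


Step 1: x = Theta_E/T = 862.5/770.3 = 1.12
Step 2: x^2 = 1.254
Step 3: exp(x) = 3.064
Step 4: c_v = 3*1.381e-23*1.254*3.064/(3.064-1)^2 = 3.736e-23

3.736e-23


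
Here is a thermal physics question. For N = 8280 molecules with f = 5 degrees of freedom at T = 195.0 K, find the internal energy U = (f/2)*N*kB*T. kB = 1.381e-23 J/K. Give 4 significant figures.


Step 1: f/2 = 5/2 = 2.5
Step 2: N*kB*T = 8280*1.381e-23*195.0 = 2.23e-17
Step 3: U = 2.5 * 2.23e-17 = 5.574e-17 J

5.574e-17


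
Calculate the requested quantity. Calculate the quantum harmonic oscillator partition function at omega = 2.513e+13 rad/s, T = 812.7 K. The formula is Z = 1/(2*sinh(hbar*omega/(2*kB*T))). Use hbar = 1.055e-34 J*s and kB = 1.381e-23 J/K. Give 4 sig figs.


Step 1: Compute x = hbar*omega/(kB*T) = 1.055e-34*2.513e+13/(1.381e-23*812.7) = 0.2362
Step 2: x/2 = 0.1181
Step 3: sinh(x/2) = 0.1184
Step 4: Z = 1/(2*0.1184) = 4.223

4.223


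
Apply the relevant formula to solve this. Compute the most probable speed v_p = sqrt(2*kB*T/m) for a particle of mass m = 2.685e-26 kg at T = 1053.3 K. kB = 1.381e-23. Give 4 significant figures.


Step 1: Numerator = 2*kB*T = 2*1.381e-23*1053.3 = 2.909e-20
Step 2: Ratio = 2.909e-20 / 2.685e-26 = 1.084e+06
Step 3: v_p = sqrt(1.084e+06) = 1041 m/s

1041


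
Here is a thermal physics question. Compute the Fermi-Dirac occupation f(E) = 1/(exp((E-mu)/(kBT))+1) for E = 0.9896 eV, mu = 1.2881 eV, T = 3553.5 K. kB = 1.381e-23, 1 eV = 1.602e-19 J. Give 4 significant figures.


Step 1: (E - mu) = 0.9896 - 1.2881 = -0.2985 eV
Step 2: Convert: (E-mu)*eV = -4.782e-20 J
Step 3: x = (E-mu)*eV/(kB*T) = -0.9744
Step 4: f = 1/(exp(-0.9744)+1) = 0.726

0.726


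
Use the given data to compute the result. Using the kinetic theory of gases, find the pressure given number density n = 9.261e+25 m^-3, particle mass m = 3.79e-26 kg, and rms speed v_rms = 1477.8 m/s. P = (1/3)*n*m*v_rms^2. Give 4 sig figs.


Step 1: v_rms^2 = 1477.8^2 = 2.184e+06
Step 2: n*m = 9.261e+25*3.79e-26 = 3.51
Step 3: P = (1/3)*3.51*2.184e+06 = 2.555e+06 Pa

2.555e+06


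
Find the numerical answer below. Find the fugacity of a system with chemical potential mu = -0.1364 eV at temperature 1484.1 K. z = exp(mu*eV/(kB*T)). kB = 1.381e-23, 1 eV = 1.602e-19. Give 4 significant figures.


Step 1: Convert mu to Joules: -0.1364*1.602e-19 = -2.185e-20 J
Step 2: kB*T = 1.381e-23*1484.1 = 2.05e-20 J
Step 3: mu/(kB*T) = -1.066
Step 4: z = exp(-1.066) = 0.3443

0.3443


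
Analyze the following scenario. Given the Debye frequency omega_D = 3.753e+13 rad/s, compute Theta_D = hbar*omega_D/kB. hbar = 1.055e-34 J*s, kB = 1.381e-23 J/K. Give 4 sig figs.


Step 1: hbar*omega_D = 1.055e-34 * 3.753e+13 = 3.959e-21 J
Step 2: Theta_D = 3.959e-21 / 1.381e-23
Step 3: Theta_D = 286.7 K

286.7


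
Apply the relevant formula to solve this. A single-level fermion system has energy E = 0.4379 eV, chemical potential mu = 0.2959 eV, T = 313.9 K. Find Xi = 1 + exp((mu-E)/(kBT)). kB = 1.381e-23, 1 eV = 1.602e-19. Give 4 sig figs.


Step 1: (mu - E) = 0.2959 - 0.4379 = -0.142 eV
Step 2: x = (mu-E)*eV/(kB*T) = -0.142*1.602e-19/(1.381e-23*313.9) = -5.248
Step 3: exp(x) = 0.00526
Step 4: Xi = 1 + 0.00526 = 1.005

1.005


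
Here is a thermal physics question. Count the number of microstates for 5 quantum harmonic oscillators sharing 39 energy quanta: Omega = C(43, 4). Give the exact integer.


Step 1: Use binomial coefficient C(43, 4)
Step 2: Numerator = 43! / 39!
Step 3: Denominator = 4!
Step 4: Omega = 123410

123410


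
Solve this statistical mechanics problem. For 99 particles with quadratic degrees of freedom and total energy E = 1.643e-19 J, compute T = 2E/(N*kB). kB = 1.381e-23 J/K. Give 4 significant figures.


Step 1: Numerator = 2*E = 2*1.643e-19 = 3.286e-19 J
Step 2: Denominator = N*kB = 99*1.381e-23 = 1.367e-21
Step 3: T = 3.286e-19 / 1.367e-21 = 240.3 K

240.3


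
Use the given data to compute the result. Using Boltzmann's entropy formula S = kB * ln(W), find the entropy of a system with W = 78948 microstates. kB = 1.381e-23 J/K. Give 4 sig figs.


Step 1: ln(W) = ln(78948) = 11.28
Step 2: S = kB * ln(W) = 1.381e-23 * 11.28
Step 3: S = 1.557e-22 J/K

1.557e-22


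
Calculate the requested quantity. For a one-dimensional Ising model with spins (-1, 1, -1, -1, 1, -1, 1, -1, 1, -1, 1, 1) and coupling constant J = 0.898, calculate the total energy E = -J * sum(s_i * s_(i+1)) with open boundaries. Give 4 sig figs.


Step 1: Nearest-neighbor products: -1, -1, 1, -1, -1, -1, -1, -1, -1, -1, 1
Step 2: Sum of products = -7
Step 3: E = -0.898 * -7 = 6.286

6.286


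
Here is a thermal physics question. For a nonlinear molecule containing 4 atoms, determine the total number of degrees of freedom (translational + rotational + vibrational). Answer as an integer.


Step 1: Translational DOF = 3
Step 2: Rotational DOF (nonlinear) = 3
Step 3: Vibrational DOF = 3*4 - 6 = 6
Step 4: Total = 3 + 3 + 6 = 12

12


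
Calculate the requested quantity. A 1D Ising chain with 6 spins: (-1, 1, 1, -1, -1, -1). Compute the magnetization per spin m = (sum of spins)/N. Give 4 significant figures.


Step 1: Count up spins (+1): 2, down spins (-1): 4
Step 2: Total magnetization M = 2 - 4 = -2
Step 3: m = M/N = -2/6 = -0.3333

-0.3333


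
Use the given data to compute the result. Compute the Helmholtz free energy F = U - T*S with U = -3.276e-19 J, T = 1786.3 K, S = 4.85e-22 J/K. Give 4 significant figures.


Step 1: T*S = 1786.3 * 4.85e-22 = 8.664e-19 J
Step 2: F = U - T*S = -3.276e-19 - 8.664e-19
Step 3: F = -1.194e-18 J

-1.194e-18


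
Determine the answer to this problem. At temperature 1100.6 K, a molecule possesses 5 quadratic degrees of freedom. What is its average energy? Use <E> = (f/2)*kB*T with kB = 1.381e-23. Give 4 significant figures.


Step 1: f/2 = 5/2 = 2.5
Step 2: kB*T = 1.381e-23 * 1100.6 = 1.52e-20
Step 3: <E> = 2.5 * 1.52e-20 = 3.8e-20 J

3.8e-20


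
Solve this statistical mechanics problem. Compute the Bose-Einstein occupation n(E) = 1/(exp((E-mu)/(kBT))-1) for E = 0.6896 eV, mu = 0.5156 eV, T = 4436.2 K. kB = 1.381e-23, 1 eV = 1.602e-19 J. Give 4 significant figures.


Step 1: (E - mu) = 0.174 eV
Step 2: x = (E-mu)*eV/(kB*T) = 0.174*1.602e-19/(1.381e-23*4436.2) = 0.455
Step 3: exp(x) = 1.576
Step 4: n = 1/(exp(x)-1) = 1.736

1.736


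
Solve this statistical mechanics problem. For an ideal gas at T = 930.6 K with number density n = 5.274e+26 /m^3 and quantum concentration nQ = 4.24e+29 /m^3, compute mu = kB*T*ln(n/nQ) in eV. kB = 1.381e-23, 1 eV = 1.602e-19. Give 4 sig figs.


Step 1: n/nQ = 5.274e+26/4.24e+29 = 0.001244
Step 2: ln(n/nQ) = -6.69
Step 3: mu = kB*T*ln(n/nQ) = 1.285e-20*-6.69 = -8.597e-20 J
Step 4: Convert to eV: -8.597e-20/1.602e-19 = -0.5366 eV

-0.5366


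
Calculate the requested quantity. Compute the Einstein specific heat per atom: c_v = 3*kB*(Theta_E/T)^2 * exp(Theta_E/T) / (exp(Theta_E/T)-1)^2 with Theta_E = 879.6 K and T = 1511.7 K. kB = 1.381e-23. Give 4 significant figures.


Step 1: x = Theta_E/T = 879.6/1511.7 = 0.5819
Step 2: x^2 = 0.3386
Step 3: exp(x) = 1.789
Step 4: c_v = 3*1.381e-23*0.3386*1.789/(1.789-1)^2 = 4.028e-23

4.028e-23


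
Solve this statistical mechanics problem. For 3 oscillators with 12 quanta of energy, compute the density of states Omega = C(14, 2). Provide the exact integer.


Step 1: Use binomial coefficient C(14, 2)
Step 2: Numerator = 14! / 12!
Step 3: Denominator = 2!
Step 4: Omega = 91

91


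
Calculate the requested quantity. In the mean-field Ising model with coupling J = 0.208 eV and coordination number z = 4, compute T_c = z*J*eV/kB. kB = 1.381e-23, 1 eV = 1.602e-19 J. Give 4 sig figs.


Step 1: z*J = 4*0.208 = 0.832 eV
Step 2: Convert to Joules: 0.832*1.602e-19 = 1.333e-19 J
Step 3: T_c = 1.333e-19 / 1.381e-23 = 9651 K

9651


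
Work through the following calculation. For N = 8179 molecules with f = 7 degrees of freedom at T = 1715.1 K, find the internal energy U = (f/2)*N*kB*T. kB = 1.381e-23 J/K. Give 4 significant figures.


Step 1: f/2 = 7/2 = 3.5
Step 2: N*kB*T = 8179*1.381e-23*1715.1 = 1.937e-16
Step 3: U = 3.5 * 1.937e-16 = 6.78e-16 J

6.78e-16


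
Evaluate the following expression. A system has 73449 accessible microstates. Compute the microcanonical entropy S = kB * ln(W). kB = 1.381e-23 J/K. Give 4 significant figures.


Step 1: ln(W) = ln(73449) = 11.2
Step 2: S = kB * ln(W) = 1.381e-23 * 11.2
Step 3: S = 1.547e-22 J/K

1.547e-22


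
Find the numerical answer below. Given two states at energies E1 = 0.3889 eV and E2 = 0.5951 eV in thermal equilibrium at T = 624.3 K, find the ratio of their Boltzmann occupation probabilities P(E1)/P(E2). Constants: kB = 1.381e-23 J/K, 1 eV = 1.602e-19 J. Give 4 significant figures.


Step 1: Compute energy difference dE = E1 - E2 = 0.3889 - 0.5951 = -0.2062 eV
Step 2: Convert to Joules: dE_J = -0.2062 * 1.602e-19 = -3.303e-20 J
Step 3: Compute exponent = -dE_J / (kB * T) = -(-3.303e-20) / (1.381e-23 * 624.3) = 3.831
Step 4: P(E1)/P(E2) = exp(3.831) = 46.13

46.13


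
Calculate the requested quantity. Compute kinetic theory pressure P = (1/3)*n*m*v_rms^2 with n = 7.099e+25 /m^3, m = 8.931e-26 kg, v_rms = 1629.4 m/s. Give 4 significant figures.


Step 1: v_rms^2 = 1629.4^2 = 2.655e+06
Step 2: n*m = 7.099e+25*8.931e-26 = 6.34
Step 3: P = (1/3)*6.34*2.655e+06 = 5.611e+06 Pa

5.611e+06


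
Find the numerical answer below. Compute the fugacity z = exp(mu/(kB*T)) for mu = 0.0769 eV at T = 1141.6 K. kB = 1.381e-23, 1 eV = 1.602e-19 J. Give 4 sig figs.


Step 1: Convert mu to Joules: 0.0769*1.602e-19 = 1.232e-20 J
Step 2: kB*T = 1.381e-23*1141.6 = 1.577e-20 J
Step 3: mu/(kB*T) = 0.7814
Step 4: z = exp(0.7814) = 2.185

2.185


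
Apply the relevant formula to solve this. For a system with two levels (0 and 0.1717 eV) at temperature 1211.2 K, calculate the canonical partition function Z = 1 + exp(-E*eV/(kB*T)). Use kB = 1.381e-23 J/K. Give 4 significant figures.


Step 1: Compute beta*E = E*eV/(kB*T) = 0.1717*1.602e-19/(1.381e-23*1211.2) = 1.644
Step 2: exp(-beta*E) = exp(-1.644) = 0.1931
Step 3: Z = 1 + 0.1931 = 1.193

1.193


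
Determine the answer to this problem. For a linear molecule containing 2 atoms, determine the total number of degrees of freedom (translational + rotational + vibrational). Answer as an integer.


Step 1: Translational DOF = 3
Step 2: Rotational DOF (linear) = 2
Step 3: Vibrational DOF = 3*2 - 5 = 1
Step 4: Total = 3 + 2 + 1 = 6

6


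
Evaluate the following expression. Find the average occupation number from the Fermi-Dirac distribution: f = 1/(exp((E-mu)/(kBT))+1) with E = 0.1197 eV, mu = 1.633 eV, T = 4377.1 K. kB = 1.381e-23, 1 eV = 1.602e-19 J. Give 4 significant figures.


Step 1: (E - mu) = 0.1197 - 1.633 = -1.513 eV
Step 2: Convert: (E-mu)*eV = -2.424e-19 J
Step 3: x = (E-mu)*eV/(kB*T) = -4.011
Step 4: f = 1/(exp(-4.011)+1) = 0.9822

0.9822


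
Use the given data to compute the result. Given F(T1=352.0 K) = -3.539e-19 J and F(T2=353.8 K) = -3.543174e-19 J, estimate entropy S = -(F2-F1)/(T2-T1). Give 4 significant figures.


Step 1: dF = F2 - F1 = -3.543174e-19 - (-3.539e-19) = -4.174e-22 J
Step 2: dT = T2 - T1 = 353.8 - 352.0 = 1.8 K
Step 3: S = -dF/dT = -(-4.174e-22)/1.8 = 2.319e-22 J/K

2.319e-22


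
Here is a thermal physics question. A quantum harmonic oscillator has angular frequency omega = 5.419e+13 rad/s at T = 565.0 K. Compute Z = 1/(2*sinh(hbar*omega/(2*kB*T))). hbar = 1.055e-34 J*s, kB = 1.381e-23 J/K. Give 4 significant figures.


Step 1: Compute x = hbar*omega/(kB*T) = 1.055e-34*5.419e+13/(1.381e-23*565.0) = 0.7327
Step 2: x/2 = 0.3664
Step 3: sinh(x/2) = 0.3746
Step 4: Z = 1/(2*0.3746) = 1.335

1.335


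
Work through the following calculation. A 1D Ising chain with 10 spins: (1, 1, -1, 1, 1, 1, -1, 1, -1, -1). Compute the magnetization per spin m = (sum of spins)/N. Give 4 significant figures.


Step 1: Count up spins (+1): 6, down spins (-1): 4
Step 2: Total magnetization M = 6 - 4 = 2
Step 3: m = M/N = 2/10 = 0.2

0.2


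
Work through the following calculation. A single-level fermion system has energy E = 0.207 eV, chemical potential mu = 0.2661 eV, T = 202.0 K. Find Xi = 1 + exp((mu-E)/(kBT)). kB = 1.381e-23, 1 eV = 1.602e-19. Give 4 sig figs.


Step 1: (mu - E) = 0.2661 - 0.207 = 0.0591 eV
Step 2: x = (mu-E)*eV/(kB*T) = 0.0591*1.602e-19/(1.381e-23*202.0) = 3.394
Step 3: exp(x) = 29.78
Step 4: Xi = 1 + 29.78 = 30.78

30.78


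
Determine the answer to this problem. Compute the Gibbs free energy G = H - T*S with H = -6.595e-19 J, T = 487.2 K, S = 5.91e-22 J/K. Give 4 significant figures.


Step 1: T*S = 487.2 * 5.91e-22 = 2.879e-19 J
Step 2: G = H - T*S = -6.595e-19 - 2.879e-19
Step 3: G = -9.474e-19 J

-9.474e-19


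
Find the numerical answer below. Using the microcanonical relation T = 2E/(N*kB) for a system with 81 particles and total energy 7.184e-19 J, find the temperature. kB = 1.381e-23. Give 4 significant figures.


Step 1: Numerator = 2*E = 2*7.184e-19 = 1.437e-18 J
Step 2: Denominator = N*kB = 81*1.381e-23 = 1.119e-21
Step 3: T = 1.437e-18 / 1.119e-21 = 1284 K

1284


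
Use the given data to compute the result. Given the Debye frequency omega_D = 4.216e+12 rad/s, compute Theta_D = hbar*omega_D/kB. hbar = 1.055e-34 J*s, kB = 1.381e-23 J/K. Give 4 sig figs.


Step 1: hbar*omega_D = 1.055e-34 * 4.216e+12 = 4.448e-22 J
Step 2: Theta_D = 4.448e-22 / 1.381e-23
Step 3: Theta_D = 32.21 K

32.21


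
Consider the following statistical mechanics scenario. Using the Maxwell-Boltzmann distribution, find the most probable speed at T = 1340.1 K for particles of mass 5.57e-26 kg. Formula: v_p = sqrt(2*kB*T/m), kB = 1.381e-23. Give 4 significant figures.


Step 1: Numerator = 2*kB*T = 2*1.381e-23*1340.1 = 3.701e-20
Step 2: Ratio = 3.701e-20 / 5.57e-26 = 6.645e+05
Step 3: v_p = sqrt(6.645e+05) = 815.2 m/s

815.2


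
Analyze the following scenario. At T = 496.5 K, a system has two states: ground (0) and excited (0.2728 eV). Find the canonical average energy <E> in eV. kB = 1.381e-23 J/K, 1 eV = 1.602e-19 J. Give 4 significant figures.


Step 1: beta*E = 0.2728*1.602e-19/(1.381e-23*496.5) = 6.374
Step 2: exp(-beta*E) = 0.001706
Step 3: <E> = 0.2728*0.001706/(1+0.001706) = 0.0004645 eV

0.0004645


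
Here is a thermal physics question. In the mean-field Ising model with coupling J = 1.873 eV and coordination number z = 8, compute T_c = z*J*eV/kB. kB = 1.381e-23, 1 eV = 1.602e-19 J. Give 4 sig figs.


Step 1: z*J = 8*1.873 = 14.98 eV
Step 2: Convert to Joules: 14.98*1.602e-19 = 2.4e-18 J
Step 3: T_c = 2.4e-18 / 1.381e-23 = 1.738e+05 K

1.738e+05


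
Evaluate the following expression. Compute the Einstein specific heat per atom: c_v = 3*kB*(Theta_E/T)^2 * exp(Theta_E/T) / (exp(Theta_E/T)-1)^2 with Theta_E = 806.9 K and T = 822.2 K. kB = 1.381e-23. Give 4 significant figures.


Step 1: x = Theta_E/T = 806.9/822.2 = 0.9814
Step 2: x^2 = 0.9631
Step 3: exp(x) = 2.668
Step 4: c_v = 3*1.381e-23*0.9631*2.668/(2.668-1)^2 = 3.826e-23

3.826e-23


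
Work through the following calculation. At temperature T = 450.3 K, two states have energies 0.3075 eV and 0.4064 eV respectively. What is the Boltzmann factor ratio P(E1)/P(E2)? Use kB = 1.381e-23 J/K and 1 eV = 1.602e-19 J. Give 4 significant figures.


Step 1: Compute energy difference dE = E1 - E2 = 0.3075 - 0.4064 = -0.0989 eV
Step 2: Convert to Joules: dE_J = -0.0989 * 1.602e-19 = -1.584e-20 J
Step 3: Compute exponent = -dE_J / (kB * T) = -(-1.584e-20) / (1.381e-23 * 450.3) = 2.548
Step 4: P(E1)/P(E2) = exp(2.548) = 12.78

12.78


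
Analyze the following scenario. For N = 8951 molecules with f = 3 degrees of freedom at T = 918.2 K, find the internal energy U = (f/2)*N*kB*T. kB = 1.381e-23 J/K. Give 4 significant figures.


Step 1: f/2 = 3/2 = 1.5
Step 2: N*kB*T = 8951*1.381e-23*918.2 = 1.135e-16
Step 3: U = 1.5 * 1.135e-16 = 1.703e-16 J

1.703e-16


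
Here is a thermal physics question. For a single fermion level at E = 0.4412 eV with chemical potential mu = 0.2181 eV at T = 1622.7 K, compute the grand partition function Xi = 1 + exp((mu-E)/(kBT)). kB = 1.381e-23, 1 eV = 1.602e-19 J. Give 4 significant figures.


Step 1: (mu - E) = 0.2181 - 0.4412 = -0.2231 eV
Step 2: x = (mu-E)*eV/(kB*T) = -0.2231*1.602e-19/(1.381e-23*1622.7) = -1.595
Step 3: exp(x) = 0.2029
Step 4: Xi = 1 + 0.2029 = 1.203

1.203


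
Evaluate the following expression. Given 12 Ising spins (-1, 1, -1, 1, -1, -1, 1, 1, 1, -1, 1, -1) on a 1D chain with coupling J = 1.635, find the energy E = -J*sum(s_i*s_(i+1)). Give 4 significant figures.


Step 1: Nearest-neighbor products: -1, -1, -1, -1, 1, -1, 1, 1, -1, -1, -1
Step 2: Sum of products = -5
Step 3: E = -1.635 * -5 = 8.175

8.175


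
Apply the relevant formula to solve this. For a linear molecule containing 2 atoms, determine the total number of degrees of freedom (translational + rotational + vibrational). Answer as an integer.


Step 1: Translational DOF = 3
Step 2: Rotational DOF (linear) = 2
Step 3: Vibrational DOF = 3*2 - 5 = 1
Step 4: Total = 3 + 2 + 1 = 6

6


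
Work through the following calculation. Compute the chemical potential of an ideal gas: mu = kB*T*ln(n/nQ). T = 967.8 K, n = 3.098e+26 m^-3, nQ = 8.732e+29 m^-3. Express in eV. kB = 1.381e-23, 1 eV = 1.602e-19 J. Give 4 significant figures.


Step 1: n/nQ = 3.098e+26/8.732e+29 = 0.0003548
Step 2: ln(n/nQ) = -7.944
Step 3: mu = kB*T*ln(n/nQ) = 1.337e-20*-7.944 = -1.062e-19 J
Step 4: Convert to eV: -1.062e-19/1.602e-19 = -0.6628 eV

-0.6628
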